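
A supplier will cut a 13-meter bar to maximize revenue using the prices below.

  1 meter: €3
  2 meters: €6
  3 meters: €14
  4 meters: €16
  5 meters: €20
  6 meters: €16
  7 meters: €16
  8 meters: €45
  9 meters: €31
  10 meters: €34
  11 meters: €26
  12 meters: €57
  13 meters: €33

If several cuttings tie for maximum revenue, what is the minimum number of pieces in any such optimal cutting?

Consider every possible first cut. r[k] is the best of p[i]+r[k−i] over all sellable i≤k.
r[1] = 3
r[2] = max(3+3, 6+0) = 6
r[3] = max(3+6, 6+3, 14+0) = 14
r[4] = max(3+14, 6+6, 14+3, 16+0) = 17
r[5] = max(3+17, 6+14, 14+6, 16+3, 20+0) = 20
r[6] = max(3+20, 6+17, 14+14, 16+6, 20+3, 16+0) = 28
r[7] = max(3+28, 6+20, 14+17, …, 16+3, 16+0) = 31
r[8] = max(3+31, 6+28, 14+20, …, 16+3, 45+0) = 45
r[9] = max(3+45, 6+31, 14+28, …, 45+3, 31+0) = 48
r[10] = max(3+48, 6+45, 14+31, …, 31+3, 34+0) = 51
r[11] = max(3+51, 6+48, 14+45, …, 34+3, 26+0) = 59
r[12] = max(3+59, 6+51, 14+48, …, 26+3, 57+0) = 62
r[13] = max(3+62, 6+59, 14+51, …, 57+3, 33+0) = 65
Maximum revenue is €65.
Now minimize piece count subject to staying optimal: for each k, pieces[k] = 1 + min over i with p[i]+r[k−i]=r[k] of pieces[k−i].
pieces[10] = 2
pieces[11] = 2
pieces[12] = 3
pieces[13] = 2

2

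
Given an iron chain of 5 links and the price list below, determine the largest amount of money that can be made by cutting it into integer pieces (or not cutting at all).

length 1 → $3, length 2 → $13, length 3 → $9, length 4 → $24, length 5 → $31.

Let r[k] be the best obtainable value from length k. For each k, try every first piece i and keep the best of price[i] + r[k−i].
r[1] = 3
r[2] = max(3+3, 13+0) = 13
r[3] = max(3+13, 13+3, 9+0) = 16
r[4] = max(3+16, 13+13, 9+3, 24+0) = 26
r[5] = max(3+26, 13+16, 9+13, 24+3, 31+0) = 31
Best is to sell the whole 5-link piece uncut for $31.

31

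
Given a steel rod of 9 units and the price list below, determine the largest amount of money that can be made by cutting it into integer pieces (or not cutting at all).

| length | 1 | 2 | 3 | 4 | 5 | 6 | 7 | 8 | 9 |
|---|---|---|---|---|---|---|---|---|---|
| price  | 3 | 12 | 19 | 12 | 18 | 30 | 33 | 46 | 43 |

Let best[k] be the best obtainable value from length k. For each k, try every first piece i and keep the best of price[i] + best[k−i].
best[1] = 3
best[2] = 12
best[3] = 19
best[4] = 24  (first piece 2, then best[2]=12)
best[5] = 31  (first piece 2, then best[3]=19)
best[6] = 38  (first piece 3, then best[3]=19)
best[7] = 43  (first piece 2, then best[5]=31)
best[8] = 50  (first piece 2, then best[6]=38)
best[9] = 57  (first piece 3, then best[6]=38)
One optimal cutting: 3 + 3 + 3 → $19 + $19 + $19 = $57.

57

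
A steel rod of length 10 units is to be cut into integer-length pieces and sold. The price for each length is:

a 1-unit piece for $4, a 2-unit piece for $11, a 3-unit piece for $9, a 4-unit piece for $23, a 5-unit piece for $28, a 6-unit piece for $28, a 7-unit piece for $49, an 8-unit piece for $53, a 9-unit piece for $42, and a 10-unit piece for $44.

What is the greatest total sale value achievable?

64

Let v[k] be the best obtainable value from length k. For each k, try every first piece i and keep the best of price[i] + v[k−i].
v[1] = 4
v[2] = max(4+4, 11+0) = 11
v[3] = max(4+11, 11+4, 9+0) = 15
v[4] = max(4+15, 11+11, 9+4, 23+0) = 23
v[5] = max(4+23, 11+15, 9+11, 23+4, 28+0) = 28
v[6] = max(4+28, 11+23, 9+15, 23+11, 28+4, 28+0) = 34
v[7] = max(4+34, 11+28, 9+23, …, 28+4, 49+0) = 49
v[8] = max(4+49, 11+34, 9+28, …, 49+4, 53+0) = 53
v[9] = max(4+53, 11+49, 9+34, …, 53+4, 42+0) = 60
v[10] = max(4+60, 11+53, 9+49, …, 42+4, 44+0) = 64
One optimal cutting: 7 + 2 + 1 → $49 + $11 + $4 = $64.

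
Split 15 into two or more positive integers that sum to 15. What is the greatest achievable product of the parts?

Let P[k] be the best product for length k (with at least one cut). For each first piece i, the rest contributes max(k−i, P[k−i]).
Small cases: P[2]=1, P[3]=2, P[4]=4, P[5]=6, P[6]=9, P[7]=12.
P[8] = 2×max(6,9) = 2×9 = 18
P[9] = 3×max(6,9) = 3×9 = 27
P[10] = 2×max(8,18) = 2×18 = 36
P[11] = 2×max(9,27) = 2×27 = 54
P[12] = 3×max(9,27) = 3×27 = 81
P[13] = 2×max(11,54) = 2×54 = 108
P[14] = 2×max(12,81) = 2×81 = 162
P[15] = 3×max(12,81) = 3×81 = 243
One optimal split: 3 + 3 + 3 + 3 + 3; product 3×3×3×3×3 = 243.

243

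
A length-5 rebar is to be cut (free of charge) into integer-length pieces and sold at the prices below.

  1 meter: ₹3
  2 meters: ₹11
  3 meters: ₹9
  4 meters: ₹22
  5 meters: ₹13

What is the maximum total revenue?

Let v[k] be the best obtainable value from length k. For each k, try every first piece i and keep the best of price[i] + v[k−i].
v[1] = 3
v[2] = max(3+3, 11+0) = 11
v[3] = max(3+11, 11+3, 9+0) = 14
v[4] = max(3+14, 11+11, 9+3, 22+0) = 22
v[5] = max(3+22, 11+14, 9+11, 22+3, 13+0) = 25
One optimal cutting: 2 + 2 + 1 → ₹11 + ₹11 + ₹3 = ₹25.

25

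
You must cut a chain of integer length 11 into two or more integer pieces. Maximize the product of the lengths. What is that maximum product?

54

Fill prod[k] for k=2..11: at each k try every first piece i and multiply by the better of (k−i) uncut or prod[k−i].
prod[2] = 1·max(1,0) = 1·1 = 1
prod[3] = max(1·2, 2·1) = 2
prod[4] = max(1·3, 2·2, 3·1) = 4
prod[5] = max(1·4, 2·3, 3·2, 4·1) = 6
prod[6] = max(1·6, 2·4, 3·3, 4·2, 5·1) = 9
prod[7] = max(1·9, 2·6, 3·4, 4·3, 5·2, 6·1) = 12
prod[8] = max(1·12, 2·9, 3·6, …, 6·2, 7·1) = 18
prod[9] = max(1·18, 2·12, 3·9, …, 7·2, 8·1) = 27
prod[10] = max(1·27, 2·18, 3·12, …, 8·2, 9·1) = 36
prod[11] = max(1·36, 2·27, 3·18, …, 9·2, 10·1) = 54
One optimal split: 3 + 3 + 3 + 2; product 3·3·3·2 = 54.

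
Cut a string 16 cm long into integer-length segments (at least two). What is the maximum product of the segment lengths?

Let f[k] be the best product for length k (with at least one cut). For each first piece i, the rest contributes max(k−i, f[k−i]).
f[2] = 1*max(1,0) = 1*1 = 1
f[3] = max(1*2, 2*1) = 2
f[4] = max(1*3, 2*2, 3*1) = 4
f[5] = max(1*4, 2*3, 3*2, 4*1) = 6
f[6] = max(1*6, 2*4, 3*3, 4*2, 5*1) = 9
f[7] = max(1*9, 2*6, 3*4, 4*3, 5*2, 6*1) = 12
f[8] = max(1*12, 2*9, 3*6, …, 6*2, 7*1) = 18
f[9] = max(1*18, 2*12, 3*9, …, 7*2, 8*1) = 27
f[10] = max(1*27, 2*18, 3*12, …, 8*2, 9*1) = 36
f[11] = max(1*36, 2*27, 3*18, …, 9*2, 10*1) = 54
f[12] = max(1*54, 2*36, 3*27, …, 10*2, 11*1) = 81
f[13] = max(1*81, 2*54, 3*36, …, 11*2, 12*1) = 108
f[14] = max(1*108, 2*81, 3*54, …, 12*2, 13*1) = 162
f[15] = max(1*162, 2*108, 3*81, …, 13*2, 14*1) = 243
f[16] = max(1*243, 2*162, 3*108, …, 14*2, 15*1) = 324
One optimal split: 3 + 3 + 3 + 3 + 2 + 2; product 3*3*3*3*2*2 = 324.

324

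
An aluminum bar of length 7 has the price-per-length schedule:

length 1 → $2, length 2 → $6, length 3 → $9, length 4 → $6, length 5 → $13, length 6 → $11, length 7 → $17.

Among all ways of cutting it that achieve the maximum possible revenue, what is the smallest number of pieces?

3

Build r[k] bottom-up: r[k] = max over allowed piece i of (p[i] + r[k−i]).
r[1] = 2
r[2] = 6
r[3] = 9
r[4] = 12  (first piece 2, then r[2]=6)
r[5] = 15  (first piece 2, then r[3]=9)
r[6] = 18  (first piece 2, then r[4]=12)
r[7] = 21  (first piece 2, then r[5]=15)
Maximum revenue is $21.
Now minimize piece count subject to staying optimal: for each k, pieces[k] = 1 + min over i with p[i]+r[k−i]=r[k] of pieces[k−i].
pieces[4] = 2
pieces[5] = 2
pieces[6] = 2
pieces[7] = 3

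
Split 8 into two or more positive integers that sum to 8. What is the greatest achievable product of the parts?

Let g[k] be the best product for length k (with at least one cut). For each first piece i, the rest contributes max(k−i, g[k−i]).
g[2] = 1*max(1,0) = 1*1 = 1
g[3] = 1*max(2,1) = 1*2 = 2
g[4] = 2*max(2,1) = 2*2 = 4
g[5] = 2*max(3,2) = 2*3 = 6
g[6] = 3*max(3,2) = 3*3 = 9
g[7] = 2*max(5,6) = 2*6 = 12
g[8] = 2*max(6,9) = 2*9 = 18
One optimal split: 3 + 3 + 2; product 3*3*2 = 18.

18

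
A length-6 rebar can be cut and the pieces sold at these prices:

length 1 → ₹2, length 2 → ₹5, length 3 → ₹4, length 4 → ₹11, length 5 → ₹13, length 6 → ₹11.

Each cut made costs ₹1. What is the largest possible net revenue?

Consider every possible first cut. r[k] is the best of p[i]+r[k−i] over all sellable i≤k, charging 1 whenever i<k.
r[1] = 2
r[2] = max(2+2-1, 5+0) = 5
r[3] = max(2+5-1, 5+2-1, 4+0) = 6
r[4] = max(2+6-1, 5+5-1, 4+2-1, 11+0) = 11
r[5] = max(2+11-1, 5+6-1, 4+5-1, 11+2-1, 13+0) = 13
r[6] = max(2+13-1, 5+11-1, 4+6-1, 11+5-1, 13+2-1, 11+0) = 15
One optimal plan: pieces 4 + 2 (1 cut) → ₹16 − ₹1 = ₹15.

15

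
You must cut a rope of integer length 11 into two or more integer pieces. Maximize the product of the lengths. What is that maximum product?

54

Fill prod[k] for k=2..11: at each k try every first piece i and multiply by the better of (k−i) uncut or prod[k−i].
Small cases: prod[2]=1, prod[3]=2, prod[4]=4.
prod[5] = 2×max(3,2) = 2×3 = 6
prod[6] = 3×max(3,2) = 3×3 = 9
prod[7] = 2×max(5,6) = 2×6 = 12
prod[8] = 2×max(6,9) = 2×9 = 18
prod[9] = 3×max(6,9) = 3×9 = 27
prod[10] = 2×max(8,18) = 2×18 = 36
prod[11] = 2×max(9,27) = 2×27 = 54
One optimal split: 3 + 3 + 3 + 2; product 3×3×3×2 = 54.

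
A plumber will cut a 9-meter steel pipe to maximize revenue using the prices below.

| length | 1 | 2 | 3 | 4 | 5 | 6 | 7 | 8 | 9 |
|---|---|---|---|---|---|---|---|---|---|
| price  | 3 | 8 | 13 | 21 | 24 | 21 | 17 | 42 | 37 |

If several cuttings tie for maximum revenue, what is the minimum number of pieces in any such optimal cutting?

2

Consider every possible first cut. r[k] is the best of p[i]+r[k−i] over all sellable i≤k.
r[1] = 3
r[2] = max(3+3, 8+0) = 8
r[3] = max(3+8, 8+3, 13+0) = 13
r[4] = max(3+13, 8+8, 13+3, 21+0) = 21
r[5] = max(3+21, 8+13, 13+8, 21+3, 24+0) = 24
r[6] = max(3+24, 8+21, 13+13, 21+8, 24+3, 21+0) = 29
r[7] = max(3+29, 8+24, 13+21, …, 21+3, 17+0) = 34
r[8] = max(3+34, 8+29, 13+24, …, 17+3, 42+0) = 42
r[9] = max(3+42, 8+34, 13+29, …, 42+3, 37+0) = 45
Maximum revenue is $45.
Now minimize piece count subject to staying optimal: for each k, pieces[k] = 1 + min over i with p[i]+r[k−i]=r[k] of pieces[k−i].
pieces[6] = 2
pieces[7] = 2
pieces[8] = 1
pieces[9] = 2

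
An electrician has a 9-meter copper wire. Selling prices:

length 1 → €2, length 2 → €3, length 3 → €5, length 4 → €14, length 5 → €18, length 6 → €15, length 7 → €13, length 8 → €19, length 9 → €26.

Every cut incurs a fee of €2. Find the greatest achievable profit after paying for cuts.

30

Consider every possible first cut. r[k] is the best of p[i]+r[k−i] over all sellable i≤k, charging 2 whenever i<k.
r[1] = 2
r[2] = max(2+2-2, 3+0) = 3
r[3] = max(2+3-2, 3+2-2, 5+0) = 5
r[4] = max(2+5-2, 3+3-2, 5+2-2, 14+0) = 14
r[5] = max(2+14-2, 3+5-2, 5+3-2, 14+2-2, 18+0) = 18
r[6] = max(2+18-2, 3+14-2, 5+5-2, 14+3-2, 18+2-2, 15+0) = 18
r[7] = max(2+18-2, 3+18-2, 5+14-2, …, 15+2-2, 13+0) = 19
r[8] = max(2+19-2, 3+18-2, 5+18-2, …, 13+2-2, 19+0) = 26
r[9] = max(2+26-2, 3+19-2, 5+18-2, …, 19+2-2, 26+0) = 30
One optimal plan: pieces 5 + 4 (1 cut) → €32 − €2 = €30.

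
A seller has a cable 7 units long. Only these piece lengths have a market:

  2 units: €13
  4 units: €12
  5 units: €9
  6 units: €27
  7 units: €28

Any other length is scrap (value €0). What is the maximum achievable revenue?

39

Build f[k] bottom-up: f[k] = max over allowed piece i of (p[i] + f[k−i]).
f[1] = 0
f[2] = 13
f[3] = 13
f[4] = 26  (first piece 2, then f[2]=13)
f[5] = 26
f[6] = 39  (first piece 2, then f[4]=26)
f[7] = 39
One optimal cutting: pieces 2 + 2 + 2 with 1 unit of scrap → €39.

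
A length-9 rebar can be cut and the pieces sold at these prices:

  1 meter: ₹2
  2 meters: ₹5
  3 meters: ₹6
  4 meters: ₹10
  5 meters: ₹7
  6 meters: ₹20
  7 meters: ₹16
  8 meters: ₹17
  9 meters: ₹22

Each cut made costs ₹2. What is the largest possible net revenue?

Consider every possible first cut. net[k] is the best of p[i]+net[k−i] over all sellable i≤k, charging 2 whenever i<k.
net[1] = 2
net[2] = max(2+2-2, 5+0) = 5
net[3] = max(2+5-2, 5+2-2, 6+0) = 6
net[4] = max(2+6-2, 5+5-2, 6+2-2, 10+0) = 10
net[5] = max(2+10-2, 5+6-2, 6+5-2, 10+2-2, 7+0) = 10
net[6] = max(2+10-2, 5+10-2, 6+6-2, 10+5-2, 7+2-2, 20+0) = 20
net[7] = max(2+20-2, 5+10-2, 6+10-2, …, 20+2-2, 16+0) = 20
net[8] = max(2+20-2, 5+20-2, 6+10-2, …, 16+2-2, 17+0) = 23
net[9] = max(2+23-2, 5+20-2, 6+20-2, …, 17+2-2, 22+0) = 24
One optimal plan: pieces 6 + 3 (1 cut) → ₹26 − ₹2 = ₹24.

24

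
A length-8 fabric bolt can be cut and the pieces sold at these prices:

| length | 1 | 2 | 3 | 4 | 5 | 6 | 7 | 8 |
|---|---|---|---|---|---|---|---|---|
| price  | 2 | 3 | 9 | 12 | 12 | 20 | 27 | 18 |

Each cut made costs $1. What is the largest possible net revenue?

28

Build v[k] bottom-up: v[k] = max over allowed piece i of (p[i] + v[k−i]) − 1 per cut.
v[1] = 2
v[2] = max(2+2-1, 3+0) = 3
v[3] = max(2+3-1, 3+2-1, 9+0) = 9
v[4] = max(2+9-1, 3+3-1, 9+2-1, 12+0) = 12
v[5] = max(2+12-1, 3+9-1, 9+3-1, 12+2-1, 12+0) = 13
v[6] = max(2+13-1, 3+12-1, 9+9-1, 12+3-1, 12+2-1, 20+0) = 20
v[7] = max(2+20-1, 3+13-1, 9+12-1, …, 20+2-1, 27+0) = 27
v[8] = max(2+27-1, 3+20-1, 9+13-1, …, 27+2-1, 18+0) = 28
One optimal plan: pieces 7 + 1 (1 cut) → $29 − $1 = $28.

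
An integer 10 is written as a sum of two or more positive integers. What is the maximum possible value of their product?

Define prod[k] = max over 1≤i<k of i · max(k−i, prod[k−i]); the inner max lets the remainder stay uncut if that's better.
Small cases: prod[2]=1, prod[3]=2, prod[4]=4.
prod[5] = max(1×4, 2×3, 3×2, 4×1) = 6
prod[6] = max(1×6, 2×4, 3×3, 4×2, 5×1) = 9
prod[7] = max(1×9, 2×6, 3×4, 4×3, 5×2, 6×1) = 12
prod[8] = max(1×12, 2×9, 3×6, …, 6×2, 7×1) = 18
prod[9] = max(1×18, 2×12, 3×9, …, 7×2, 8×1) = 27
prod[10] = max(1×27, 2×18, 3×12, …, 8×2, 9×1) = 36
One optimal split: 3 + 3 + 2 + 2; product 3×3×2×2 = 36.

36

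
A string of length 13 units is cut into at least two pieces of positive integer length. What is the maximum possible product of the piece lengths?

108

Let f[k] be the best product for length k (with at least one cut). For each first piece i, the rest contributes max(k−i, f[k−i]).
Small cases: f[2]=1, f[3]=2, f[4]=4, f[5]=6, f[6]=9.
f[7] = 2×max(5,6) = 2×6 = 12
f[8] = 2×max(6,9) = 2×9 = 18
f[9] = 3×max(6,9) = 3×9 = 27
f[10] = 2×max(8,18) = 2×18 = 36
f[11] = 2×max(9,27) = 2×27 = 54
f[12] = 3×max(9,27) = 3×27 = 81
f[13] = 2×max(11,54) = 2×54 = 108
One optimal split: 3 + 3 + 3 + 2 + 2; product 3×3×3×2×2 = 108.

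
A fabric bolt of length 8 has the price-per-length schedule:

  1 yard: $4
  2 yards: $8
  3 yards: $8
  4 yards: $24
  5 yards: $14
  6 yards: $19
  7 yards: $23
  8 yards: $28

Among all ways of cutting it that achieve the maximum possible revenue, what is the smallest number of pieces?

Build r[k] bottom-up: r[k] = max over allowed piece i of (p[i] + r[k−i]).
r[1] = 4
r[2] = 8  (first piece 1, then r[1]=4)
r[3] = 12  (first piece 1, then r[2]=8)
r[4] = 24
r[5] = 28  (first piece 1, then r[4]=24)
r[6] = 32  (first piece 1, then r[5]=28)
r[7] = 36  (first piece 1, then r[6]=32)
r[8] = 48  (first piece 4, then r[4]=24)
Maximum revenue is $48.
Now minimize piece count subject to staying optimal: for each k, pieces[k] = 1 + min over i with p[i]+r[k−i]=r[k] of pieces[k−i].
pieces[5] = 2
pieces[6] = 2
pieces[7] = 3
pieces[8] = 2

2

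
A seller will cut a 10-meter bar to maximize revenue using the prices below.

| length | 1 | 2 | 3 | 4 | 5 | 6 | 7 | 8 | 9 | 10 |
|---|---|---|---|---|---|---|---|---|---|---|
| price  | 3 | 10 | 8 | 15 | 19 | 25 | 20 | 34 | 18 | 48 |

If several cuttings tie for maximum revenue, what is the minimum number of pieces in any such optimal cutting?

Consider every possible first cut. r[k] is the best of p[i]+r[k−i] over all sellable i≤k.
r[1] = 3
r[2] = 10
r[3] = 13  (first piece 1, then r[2]=10)
r[4] = 20  (first piece 2, then r[2]=10)
r[5] = 23  (first piece 1, then r[4]=20)
r[6] = 30  (first piece 2, then r[4]=20)
r[7] = 33  (first piece 1, then r[6]=30)
r[8] = 40  (first piece 2, then r[6]=30)
r[9] = 43  (first piece 1, then r[8]=40)
r[10] = 50  (first piece 2, then r[8]=40)
Maximum revenue is €50.
Now minimize piece count subject to staying optimal: for each k, pieces[k] = 1 + min over i with p[i]+r[k−i]=r[k] of pieces[k−i].
pieces[7] = 4
pieces[8] = 4
pieces[9] = 5
pieces[10] = 5

5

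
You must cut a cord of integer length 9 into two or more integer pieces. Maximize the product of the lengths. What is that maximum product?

27

Fill m[k] for k=2..9: at each k try every first piece i and multiply by the better of (k−i) uncut or m[k−i].
m[2] = 1*max(1,0) = 1*1 = 1
m[3] = max(1*2, 2*1) = 2
m[4] = max(1*3, 2*2, 3*1) = 4
m[5] = max(1*4, 2*3, 3*2, 4*1) = 6
m[6] = max(1*6, 2*4, 3*3, 4*2, 5*1) = 9
m[7] = max(1*9, 2*6, 3*4, 4*3, 5*2, 6*1) = 12
m[8] = max(1*12, 2*9, 3*6, …, 6*2, 7*1) = 18
m[9] = max(1*18, 2*12, 3*9, …, 7*2, 8*1) = 27
One optimal split: 3 + 3 + 3; product 3*3*3 = 27.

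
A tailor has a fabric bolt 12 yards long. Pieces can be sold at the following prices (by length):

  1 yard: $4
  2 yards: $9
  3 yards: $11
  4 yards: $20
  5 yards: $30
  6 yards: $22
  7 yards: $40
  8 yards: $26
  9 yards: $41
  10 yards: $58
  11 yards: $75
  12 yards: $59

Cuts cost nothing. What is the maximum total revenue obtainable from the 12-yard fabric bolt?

Build best[k] bottom-up: best[k] = max over allowed piece i of (p[i] + best[k−i]).
best[1] = 4
best[2] = 9
best[3] = 13  (first piece 1, then best[2]=9)
best[4] = 20
best[5] = 30
best[6] = 34  (first piece 1, then best[5]=30)
best[7] = 40
best[8] = 44  (first piece 1, then best[7]=40)
best[9] = 50  (first piece 4, then best[5]=30)
best[10] = 60  (first piece 5, then best[5]=30)
best[11] = 75
best[12] = 79  (first piece 1, then best[11]=75)
One optimal cutting: 11 + 1 → $75 + $4 = $79.

79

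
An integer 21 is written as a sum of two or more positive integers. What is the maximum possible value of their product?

2187

Fill P[k] for k=2..21: at each k try every first piece i and multiply by the better of (k−i) uncut or P[k−i].
P[2] = 1*max(1,0) = 1*1 = 1
P[3] = max(1*2, 2*1) = 2
P[4] = max(1*3, 2*2, 3*1) = 4
P[5] = max(1*4, 2*3, 3*2, 4*1) = 6
P[6] = max(1*6, 2*4, 3*3, 4*2, 5*1) = 9
P[7] = max(1*9, 2*6, 3*4, 4*3, 5*2, 6*1) = 12
P[8] = max(1*12, 2*9, 3*6, …, 6*2, 7*1) = 18
P[9] = max(1*18, 2*12, 3*9, …, 7*2, 8*1) = 27
P[10] = max(1*27, 2*18, 3*12, …, 8*2, 9*1) = 36
P[11] = max(1*36, 2*27, 3*18, …, 9*2, 10*1) = 54
P[12] = max(1*54, 2*36, 3*27, …, 10*2, 11*1) = 81
P[13] = max(1*81, 2*54, 3*36, …, 11*2, 12*1) = 108
P[14] = max(1*108, 2*81, 3*54, …, 12*2, 13*1) = 162
P[15] = max(1*162, 2*108, 3*81, …, 13*2, 14*1) = 243
P[16] = max(1*243, 2*162, 3*108, …, 14*2, 15*1) = 324
P[17] = max(1*324, 2*243, 3*162, …, 15*2, 16*1) = 486
P[18] = max(1*486, 2*324, 3*243, …, 16*2, 17*1) = 729
P[19] = max(1*729, 2*486, 3*324, …, 17*2, 18*1) = 972
P[20] = max(1*972, 2*729, 3*486, …, 18*2, 19*1) = 1458
P[21] = max(1*1458, 2*972, 3*729, …, 19*2, 20*1) = 2187
One optimal split: 3 + 3 + 3 + 3 + 3 + 3 + 3; product 3*3*3*3*3*3*3 = 2187.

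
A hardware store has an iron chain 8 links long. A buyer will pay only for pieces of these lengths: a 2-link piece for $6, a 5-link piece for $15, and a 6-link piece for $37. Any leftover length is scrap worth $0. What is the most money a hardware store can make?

43

Build f[k] bottom-up: f[k] = max over allowed piece i of (p[i] + f[k−i]).
f[1] = 0
f[2] = 6
f[3] = 6
f[4] = 12  (first piece 2, then f[2]=6)
f[5] = max(6+6, 15+0) = 15
f[6] = max(6+12, 15+0, 37+0) = 37
f[7] = max(6+15, 15+6, 37+0) = 37
f[8] = max(6+37, 15+6, 37+6) = 43
One optimal cutting: 6 + 2 → $43.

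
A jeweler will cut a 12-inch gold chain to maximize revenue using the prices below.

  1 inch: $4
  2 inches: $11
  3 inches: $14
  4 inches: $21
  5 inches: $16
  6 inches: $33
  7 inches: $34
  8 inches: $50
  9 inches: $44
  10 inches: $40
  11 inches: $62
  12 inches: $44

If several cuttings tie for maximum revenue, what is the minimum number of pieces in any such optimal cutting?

Let r[k] be the best obtainable value from length k. For each k, try every first piece i and keep the best of price[i] + r[k−i].
r[1] = 4
r[2] = 11
r[3] = 15  (first piece 1, then r[2]=11)
r[4] = 22  (first piece 2, then r[2]=11)
r[5] = 26  (first piece 1, then r[4]=22)
r[6] = 33  (first piece 2, then r[4]=22)
r[7] = 37  (first piece 1, then r[6]=33)
r[8] = 50
r[9] = 54  (first piece 1, then r[8]=50)
r[10] = 61  (first piece 2, then r[8]=50)
r[11] = 65  (first piece 1, then r[10]=61)
r[12] = 72  (first piece 2, then r[10]=61)
Maximum revenue is $72.
Now minimize piece count subject to staying optimal: for each k, pieces[k] = 1 + min over i with p[i]+r[k−i]=r[k] of pieces[k−i].
pieces[9] = 2
pieces[10] = 2
pieces[11] = 3
pieces[12] = 3

3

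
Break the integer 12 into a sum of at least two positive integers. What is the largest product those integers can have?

Let prod[k] be the best product for length k (with at least one cut). For each first piece i, the rest contributes max(k−i, prod[k−i]).
prod[2] = 1·max(1,0) = 1·1 = 1
prod[3] = max(1·2, 2·1) = 2
prod[4] = max(1·3, 2·2, 3·1) = 4
prod[5] = max(1·4, 2·3, 3·2, 4·1) = 6
prod[6] = max(1·6, 2·4, 3·3, 4·2, 5·1) = 9
prod[7] = max(1·9, 2·6, 3·4, 4·3, 5·2, 6·1) = 12
prod[8] = max(1·12, 2·9, 3·6, …, 6·2, 7·1) = 18
prod[9] = max(1·18, 2·12, 3·9, …, 7·2, 8·1) = 27
prod[10] = max(1·27, 2·18, 3·12, …, 8·2, 9·1) = 36
prod[11] = max(1·36, 2·27, 3·18, …, 9·2, 10·1) = 54
prod[12] = max(1·54, 2·36, 3·27, …, 10·2, 11·1) = 81
One optimal split: 3 + 3 + 3 + 3; product 3·3·3·3 = 81.

81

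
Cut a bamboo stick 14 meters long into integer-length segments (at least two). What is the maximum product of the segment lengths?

Let f[k] be the best product for length k (with at least one cut). For each first piece i, the rest contributes max(k−i, f[k−i]).
f[2] = 1·max(1,0) = 1·1 = 1
f[3] = 1·max(2,1) = 1·2 = 2
f[4] = 2·max(2,1) = 2·2 = 4
f[5] = 2·max(3,2) = 2·3 = 6
f[6] = 3·max(3,2) = 3·3 = 9
f[7] = 2·max(5,6) = 2·6 = 12
f[8] = 2·max(6,9) = 2·9 = 18
f[9] = 3·max(6,9) = 3·9 = 27
f[10] = 2·max(8,18) = 2·18 = 36
f[11] = 2·max(9,27) = 2·27 = 54
f[12] = 3·max(9,27) = 3·27 = 81
f[13] = 2·max(11,54) = 2·54 = 108
f[14] = 2·max(12,81) = 2·81 = 162
One optimal split: 3 + 3 + 3 + 3 + 2; product 3·3·3·3·2 = 162.

162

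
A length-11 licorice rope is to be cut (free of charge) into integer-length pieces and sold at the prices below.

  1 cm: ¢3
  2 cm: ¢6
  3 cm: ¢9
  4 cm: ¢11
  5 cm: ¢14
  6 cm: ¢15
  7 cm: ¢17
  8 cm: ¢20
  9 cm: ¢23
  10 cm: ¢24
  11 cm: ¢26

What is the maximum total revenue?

33

Build v[k] bottom-up: v[k] = max over allowed piece i of (p[i] + v[k−i]).
v[1] = 3
v[2] = 6  (first piece 1, then v[1]=3)
v[3] = 9  (first piece 1, then v[2]=6)
v[4] = 12  (first piece 1, then v[3]=9)
v[5] = 15  (first piece 1, then v[4]=12)
v[6] = 18  (first piece 1, then v[5]=15)
v[7] = 21  (first piece 1, then v[6]=18)
v[8] = 24  (first piece 1, then v[7]=21)
v[9] = 27  (first piece 1, then v[8]=24)
v[10] = 30  (first piece 1, then v[9]=27)
v[11] = 33  (first piece 1, then v[10]=30)
One optimal cutting: 1 + 1 + 1 + 1 + 1 + 1 + 1 + 1 + 1 + 1 + 1 → ¢3 + ¢3 + ¢3 + ¢3 + ¢3 + ¢3 + ¢3 + ¢3 + ¢3 + ¢3 + ¢3 = ¢33.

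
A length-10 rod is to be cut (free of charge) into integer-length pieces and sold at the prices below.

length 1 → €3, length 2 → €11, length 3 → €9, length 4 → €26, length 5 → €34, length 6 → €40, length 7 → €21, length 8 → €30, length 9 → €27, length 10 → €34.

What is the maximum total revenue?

68

Let v[k] be the best obtainable value from length k. For each k, try every first piece i and keep the best of price[i] + v[k−i].
v[1] = 3
v[2] = max(3+3, 11+0) = 11
v[3] = max(3+11, 11+3, 9+0) = 14
v[4] = max(3+14, 11+11, 9+3, 26+0) = 26
v[5] = max(3+26, 11+14, 9+11, 26+3, 34+0) = 34
v[6] = max(3+34, 11+26, 9+14, 26+11, 34+3, 40+0) = 40
v[7] = max(3+40, 11+34, 9+26, …, 40+3, 21+0) = 45
v[8] = max(3+45, 11+40, 9+34, …, 21+3, 30+0) = 52
v[9] = max(3+52, 11+45, 9+40, …, 30+3, 27+0) = 60
v[10] = max(3+60, 11+52, 9+45, …, 27+3, 34+0) = 68
One optimal cutting: 5 + 5 → €34 + €34 = €68.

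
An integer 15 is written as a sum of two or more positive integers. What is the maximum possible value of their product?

243

Define g[k] = max over 1≤i<k of i · max(k−i, g[k−i]); the inner max lets the remainder stay uncut if that's better.
Small cases: g[2]=1, g[3]=2, g[4]=4, g[5]=6, g[6]=9, g[7]=12, g[8]=18, g[9]=27.
g[10] = 2·max(8,18) = 2·18 = 36
g[11] = 2·max(9,27) = 2·27 = 54
g[12] = 3·max(9,27) = 3·27 = 81
g[13] = 2·max(11,54) = 2·54 = 108
g[14] = 2·max(12,81) = 2·81 = 162
g[15] = 3·max(12,81) = 3·81 = 243
One optimal split: 3 + 3 + 3 + 3 + 3; product 3·3·3·3·3 = 243.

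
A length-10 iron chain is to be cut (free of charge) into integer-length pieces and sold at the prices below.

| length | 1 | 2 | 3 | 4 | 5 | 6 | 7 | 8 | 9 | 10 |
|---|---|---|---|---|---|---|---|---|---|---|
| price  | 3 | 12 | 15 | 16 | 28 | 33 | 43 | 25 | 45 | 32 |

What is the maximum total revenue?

Let R[k] be the best obtainable value from length k. For each k, try every first piece i and keep the best of price[i] + R[k−i].
R[1] = 3
R[2] = 12
R[3] = 15  (first piece 1, then R[2]=12)
R[4] = 24  (first piece 2, then R[2]=12)
R[5] = 28
R[6] = 36  (first piece 2, then R[4]=24)
R[7] = 43
R[8] = 48  (first piece 2, then R[6]=36)
R[9] = 55  (first piece 2, then R[7]=43)
R[10] = 60  (first piece 2, then R[8]=48)
One optimal cutting: 2 + 2 + 2 + 2 + 2 → $12 + $12 + $12 + $12 + $12 = $60.

60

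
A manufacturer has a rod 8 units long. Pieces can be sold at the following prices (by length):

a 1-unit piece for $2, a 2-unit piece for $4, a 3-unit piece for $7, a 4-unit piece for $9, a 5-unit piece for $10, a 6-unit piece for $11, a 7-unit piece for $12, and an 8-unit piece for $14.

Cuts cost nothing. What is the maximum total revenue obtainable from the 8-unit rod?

18

Build R[k] bottom-up: R[k] = max over allowed piece i of (p[i] + R[k−i]).
R[1] = 2
R[2] = max(2+2, 4+0) = 4
R[3] = max(2+4, 4+2, 7+0) = 7
R[4] = max(2+7, 4+4, 7+2, 9+0) = 9
R[5] = max(2+9, 4+7, 7+4, 9+2, 10+0) = 11
R[6] = max(2+11, 4+9, 7+7, 9+4, 10+2, 11+0) = 14
R[7] = max(2+14, 4+11, 7+9, …, 11+2, 12+0) = 16
R[8] = max(2+16, 4+14, 7+11, …, 12+2, 14+0) = 18
One optimal cutting: 3 + 3 + 1 + 1 → $7 + $7 + $2 + $2 = $18.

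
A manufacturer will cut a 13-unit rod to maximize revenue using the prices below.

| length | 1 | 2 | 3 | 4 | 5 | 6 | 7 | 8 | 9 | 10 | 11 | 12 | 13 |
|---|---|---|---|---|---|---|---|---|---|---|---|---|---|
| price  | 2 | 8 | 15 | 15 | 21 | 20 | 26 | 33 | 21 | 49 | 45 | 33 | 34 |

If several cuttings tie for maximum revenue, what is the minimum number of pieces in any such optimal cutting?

2

Let r[k] be the best obtainable value from length k. For each k, try every first piece i and keep the best of price[i] + r[k−i].
r[1] = 2
r[2] = max(2+2, 8+0) = 8
r[3] = max(2+8, 8+2, 15+0) = 15
r[4] = max(2+15, 8+8, 15+2, 15+0) = 17
r[5] = max(2+17, 8+15, 15+8, 15+2, 21+0) = 23
r[6] = max(2+23, 8+17, 15+15, 15+8, 21+2, 20+0) = 30
r[7] = max(2+30, 8+23, 15+17, …, 20+2, 26+0) = 32
r[8] = max(2+32, 8+30, 15+23, …, 26+2, 33+0) = 38
r[9] = max(2+38, 8+32, 15+30, …, 33+2, 21+0) = 45
r[10] = max(2+45, 8+38, 15+32, …, 21+2, 49+0) = 49
r[11] = max(2+49, 8+45, 15+38, …, 49+2, 45+0) = 53
r[12] = max(2+53, 8+49, 15+45, …, 45+2, 33+0) = 60
r[13] = max(2+60, 8+53, 15+49, …, 33+2, 34+0) = 64
Maximum revenue is €64.
Now minimize piece count subject to staying optimal: for each k, pieces[k] = 1 + min over i with p[i]+r[k−i]=r[k] of pieces[k−i].
pieces[10] = 1
pieces[11] = 4
pieces[12] = 4
pieces[13] = 2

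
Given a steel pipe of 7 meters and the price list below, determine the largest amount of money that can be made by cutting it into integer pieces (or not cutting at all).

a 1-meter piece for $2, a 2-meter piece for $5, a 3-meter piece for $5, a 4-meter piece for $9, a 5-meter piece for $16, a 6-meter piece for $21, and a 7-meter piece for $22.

Build r[k] bottom-up: r[k] = max over allowed piece i of (p[i] + r[k−i]).
r[1] = 2
r[2] = max(2+2, 5+0) = 5
r[3] = max(2+5, 5+2, 5+0) = 7
r[4] = max(2+7, 5+5, 5+2, 9+0) = 10
r[5] = max(2+10, 5+7, 5+5, 9+2, 16+0) = 16
r[6] = max(2+16, 5+10, 5+7, 9+5, 16+2, 21+0) = 21
r[7] = max(2+21, 5+16, 5+10, …, 21+2, 22+0) = 23
One optimal cutting: 6 + 1 → $21 + $2 = $23.

23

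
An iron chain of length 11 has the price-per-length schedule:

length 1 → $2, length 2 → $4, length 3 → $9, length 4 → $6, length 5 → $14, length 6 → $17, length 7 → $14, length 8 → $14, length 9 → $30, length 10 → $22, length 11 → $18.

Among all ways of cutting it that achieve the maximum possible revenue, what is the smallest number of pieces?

Let r[k] be the best obtainable value from length k. For each k, try every first piece i and keep the best of price[i] + r[k−i].
r[1] = 2
r[2] = max(2+2, 4+0) = 4
r[3] = max(2+4, 4+2, 9+0) = 9
r[4] = max(2+9, 4+4, 9+2, 6+0) = 11
r[5] = max(2+11, 4+9, 9+4, 6+2, 14+0) = 14
r[6] = max(2+14, 4+11, 9+9, 6+4, 14+2, 17+0) = 18
r[7] = max(2+18, 4+14, 9+11, …, 17+2, 14+0) = 20
r[8] = max(2+20, 4+18, 9+14, …, 14+2, 14+0) = 23
r[9] = max(2+23, 4+20, 9+18, …, 14+2, 30+0) = 30
r[10] = max(2+30, 4+23, 9+20, …, 30+2, 22+0) = 32
r[11] = max(2+32, 4+30, 9+23, …, 22+2, 18+0) = 34
Maximum revenue is $34.
Now minimize piece count subject to staying optimal: for each k, pieces[k] = 1 + min over i with p[i]+r[k−i]=r[k] of pieces[k−i].
pieces[8] = 2
pieces[9] = 1
pieces[10] = 2
pieces[11] = 2

2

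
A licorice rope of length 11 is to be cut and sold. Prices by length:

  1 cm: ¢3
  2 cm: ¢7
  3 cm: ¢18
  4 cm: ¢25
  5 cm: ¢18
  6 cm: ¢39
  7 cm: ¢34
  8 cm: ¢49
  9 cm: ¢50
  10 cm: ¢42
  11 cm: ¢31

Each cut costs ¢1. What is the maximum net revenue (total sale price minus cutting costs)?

66

Let r[k] be the best obtainable value from length k. For each k, try every first piece i and keep the best of price[i] + r[k−i] minus the 1 cut fee when i<k.
r[1] = 3
r[2] = max(3+3-1, 7+0) = 7
r[3] = max(3+7-1, 7+3-1, 18+0) = 18
r[4] = max(3+18-1, 7+7-1, 18+3-1, 25+0) = 25
r[5] = max(3+25-1, 7+18-1, 18+7-1, 25+3-1, 18+0) = 27
r[6] = max(3+27-1, 7+25-1, 18+18-1, 25+7-1, 18+3-1, 39+0) = 39
r[7] = max(3+39-1, 7+27-1, 18+25-1, …, 39+3-1, 34+0) = 42
r[8] = max(3+42-1, 7+39-1, 18+27-1, …, 34+3-1, 49+0) = 49
r[9] = max(3+49-1, 7+42-1, 18+39-1, …, 49+3-1, 50+0) = 56
r[10] = max(3+56-1, 7+49-1, 18+42-1, …, 50+3-1, 42+0) = 63
r[11] = max(3+63-1, 7+56-1, 18+49-1, …, 42+3-1, 31+0) = 66
One optimal plan: pieces 4 + 4 + 3 (2 cuts) → ¢68 − ¢2 = ¢66.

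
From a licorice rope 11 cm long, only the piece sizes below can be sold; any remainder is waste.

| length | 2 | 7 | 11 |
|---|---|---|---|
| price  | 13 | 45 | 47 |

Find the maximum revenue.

Build best[k] bottom-up: best[k] = max over allowed piece i of (p[i] + best[k−i]).
best[1] = 0
best[2] = 13
best[3] = 13
best[4] = 26  (first piece 2, then best[2]=13)
best[5] = 26
best[6] = 39  (first piece 2, then best[4]=26)
best[7] = max(13+26, 45+0) = 45
best[8] = max(13+39, 45+0) = 52
best[9] = max(13+45, 45+13) = 58
best[10] = max(13+52, 45+13) = 65
best[11] = max(13+58, 45+26, 47+0) = 71
One optimal cutting: 7 + 2 + 2 → ¢71.

71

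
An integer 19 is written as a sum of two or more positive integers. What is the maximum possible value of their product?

972

Fill m[k] for k=2..19: at each k try every first piece i and multiply by the better of (k−i) uncut or m[k−i].
Small cases: m[2]=1, m[3]=2, m[4]=4, m[5]=6, m[6]=9, m[7]=12, m[8]=18, m[9]=27, m[10]=36, m[11]=54, m[12]=81, m[13]=108.
m[14] = 2×max(12,81) = 2×81 = 162
m[15] = 3×max(12,81) = 3×81 = 243
m[16] = 2×max(14,162) = 2×162 = 324
m[17] = 2×max(15,243) = 2×243 = 486
m[18] = 3×max(15,243) = 3×243 = 729
m[19] = 2×max(17,486) = 2×486 = 972
One optimal split: 3 + 3 + 3 + 3 + 3 + 2 + 2; product 3×3×3×3×3×2×2 = 972.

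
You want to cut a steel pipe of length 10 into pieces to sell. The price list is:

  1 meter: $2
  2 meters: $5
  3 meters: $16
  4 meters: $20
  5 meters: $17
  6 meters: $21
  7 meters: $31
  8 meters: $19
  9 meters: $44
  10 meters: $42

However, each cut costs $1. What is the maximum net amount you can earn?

50

Let net[k] be the best obtainable value from length k. For each k, try every first piece i and keep the best of price[i] + net[k−i] minus the 1 cut fee when i<k.
net[1] = 2
net[2] = max(2+2-1, 5+0) = 5
net[3] = max(2+5-1, 5+2-1, 16+0) = 16
net[4] = max(2+16-1, 5+5-1, 16+2-1, 20+0) = 20
net[5] = max(2+20-1, 5+16-1, 16+5-1, 20+2-1, 17+0) = 21
net[6] = max(2+21-1, 5+20-1, 16+16-1, 20+5-1, 17+2-1, 21+0) = 31
net[7] = max(2+31-1, 5+21-1, 16+20-1, …, 21+2-1, 31+0) = 35
net[8] = max(2+35-1, 5+31-1, 16+21-1, …, 31+2-1, 19+0) = 39
net[9] = max(2+39-1, 5+35-1, 16+31-1, …, 19+2-1, 44+0) = 46
net[10] = max(2+46-1, 5+39-1, 16+35-1, …, 44+2-1, 42+0) = 50
One optimal plan: pieces 4 + 3 + 3 (2 cuts) → $52 − $2 = $50.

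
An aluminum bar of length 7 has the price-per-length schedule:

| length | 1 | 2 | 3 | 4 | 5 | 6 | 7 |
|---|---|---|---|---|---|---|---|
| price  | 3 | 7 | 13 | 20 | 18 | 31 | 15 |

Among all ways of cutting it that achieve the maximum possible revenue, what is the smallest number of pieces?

2

Consider every possible first cut. r[k] is the best of p[i]+r[k−i] over all sellable i≤k.
r[1] = 3
r[2] = max(3+3, 7+0) = 7
r[3] = max(3+7, 7+3, 13+0) = 13
r[4] = max(3+13, 7+7, 13+3, 20+0) = 20
r[5] = max(3+20, 7+13, 13+7, 20+3, 18+0) = 23
r[6] = max(3+23, 7+20, 13+13, 20+7, 18+3, 31+0) = 31
r[7] = max(3+31, 7+23, 13+20, …, 31+3, 15+0) = 34
Maximum revenue is $34.
Now minimize piece count subject to staying optimal: for each k, pieces[k] = 1 + min over i with p[i]+r[k−i]=r[k] of pieces[k−i].
pieces[4] = 1
pieces[5] = 2
pieces[6] = 1
pieces[7] = 2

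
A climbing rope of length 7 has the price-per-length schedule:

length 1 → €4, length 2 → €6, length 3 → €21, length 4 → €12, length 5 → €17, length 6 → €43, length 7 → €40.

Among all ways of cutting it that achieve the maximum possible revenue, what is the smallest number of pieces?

Consider every possible first cut. r[k] is the best of p[i]+r[k−i] over all sellable i≤k.
r[1] = 4
r[2] = max(4+4, 6+0) = 8
r[3] = max(4+8, 6+4, 21+0) = 21
r[4] = max(4+21, 6+8, 21+4, 12+0) = 25
r[5] = max(4+25, 6+21, 21+8, 12+4, 17+0) = 29
r[6] = max(4+29, 6+25, 21+21, 12+8, 17+4, 43+0) = 43
r[7] = max(4+43, 6+29, 21+25, …, 43+4, 40+0) = 47
Maximum revenue is €47.
Now minimize piece count subject to staying optimal: for each k, pieces[k] = 1 + min over i with p[i]+r[k−i]=r[k] of pieces[k−i].
pieces[4] = 2
pieces[5] = 3
pieces[6] = 1
pieces[7] = 2

2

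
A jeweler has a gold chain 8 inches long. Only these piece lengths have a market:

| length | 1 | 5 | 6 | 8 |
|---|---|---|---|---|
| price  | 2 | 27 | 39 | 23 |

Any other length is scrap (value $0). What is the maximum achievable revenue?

Consider every possible first cut. best[k] is the best of p[i]+best[k−i] over all sellable i≤k.
best[1] = 2
best[2] = 4  (first piece 1, then best[1]=2)
best[3] = 6  (first piece 1, then best[2]=4)
best[4] = 8  (first piece 1, then best[3]=6)
best[5] = max(2+8, 27+0) = 27
best[6] = max(2+27, 27+2, 39+0) = 39
best[7] = max(2+39, 27+4, 39+2) = 41
best[8] = max(2+41, 27+6, 39+4, 23+0) = 43
One optimal cutting: 6 + 1 + 1 → $43.

43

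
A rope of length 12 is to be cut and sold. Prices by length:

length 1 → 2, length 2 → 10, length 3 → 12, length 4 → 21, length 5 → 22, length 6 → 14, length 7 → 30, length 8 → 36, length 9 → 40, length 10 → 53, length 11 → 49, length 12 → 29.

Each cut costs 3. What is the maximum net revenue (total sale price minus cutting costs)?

60

Let v[k] be the best obtainable value from length k. For each k, try every first piece i and keep the best of price[i] + v[k−i] minus the 3 cut fee when i<k.
v[1] = 2
v[2] = 10
v[3] = 12
v[4] = 21
v[5] = 22
v[6] = 28  (first piece 2, then v[4]=21)
v[7] = 30  (first piece 3, then v[4]=21)
v[8] = 39  (first piece 4, then v[4]=21)
v[9] = 40  (first piece 4, then v[5]=22)
v[10] = 53
v[11] = 52  (first piece 1, then v[10]=53)
v[12] = 60  (first piece 2, then v[10]=53)
One optimal plan: pieces 10 + 2 (1 cut) → 63 − 3 = 60.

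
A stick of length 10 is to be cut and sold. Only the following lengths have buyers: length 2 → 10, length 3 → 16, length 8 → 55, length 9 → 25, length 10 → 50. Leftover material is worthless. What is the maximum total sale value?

65

Let best[k] be the best obtainable value from length k. For each k, try every first piece i and keep the best of price[i] + best[k−i].
best[1] = 0
best[2] = 10
best[3] = 16
best[4] = 20  (first piece 2, then best[2]=10)
best[5] = 26  (first piece 2, then best[3]=16)
best[6] = 32  (first piece 3, then best[3]=16)
best[7] = 36  (first piece 2, then best[5]=26)
best[8] = 55
best[9] = 55
best[10] = 65  (first piece 2, then best[8]=55)
One optimal cutting: 8 + 2 → 65.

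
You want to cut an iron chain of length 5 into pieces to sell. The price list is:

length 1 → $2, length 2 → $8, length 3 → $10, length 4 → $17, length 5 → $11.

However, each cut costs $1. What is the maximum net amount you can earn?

Build net[k] bottom-up: net[k] = max over allowed piece i of (p[i] + net[k−i]) − 1 per cut.
net[1] = 2
net[2] = max(2+2-1, 8+0) = 8
net[3] = max(2+8-1, 8+2-1, 10+0) = 10
net[4] = max(2+10-1, 8+8-1, 10+2-1, 17+0) = 17
net[5] = max(2+17-1, 8+10-1, 10+8-1, 17+2-1, 11+0) = 18
One optimal plan: pieces 4 + 1 (1 cut) → $19 − $1 = $18.

18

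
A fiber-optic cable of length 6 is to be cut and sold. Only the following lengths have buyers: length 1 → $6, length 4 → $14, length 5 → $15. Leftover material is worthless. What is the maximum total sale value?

Let f[k] be the best obtainable value from length k. For each k, try every first piece i and keep the best of price[i] + f[k−i].
f[1] = 6
f[2] = 12  (first piece 1, then f[1]=6)
f[3] = 18  (first piece 1, then f[2]=12)
f[4] = max(6+18, 14+0) = 24
f[5] = max(6+24, 14+6, 15+0) = 30
f[6] = max(6+30, 14+12, 15+6) = 36
One optimal cutting: 1 + 1 + 1 + 1 + 1 + 1 → $36.

36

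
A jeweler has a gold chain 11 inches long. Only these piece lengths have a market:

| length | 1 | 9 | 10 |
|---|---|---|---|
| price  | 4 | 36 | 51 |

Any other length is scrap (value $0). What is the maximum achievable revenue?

Let r[k] be the best obtainable value from length k. For each k, try every first piece i and keep the best of price[i] + r[k−i].
r[1] = 4
r[2] = 8  (first piece 1, then r[1]=4)
r[3] = 12  (first piece 1, then r[2]=8)
r[4] = 16  (first piece 1, then r[3]=12)
r[5] = 20  (first piece 1, then r[4]=16)
r[6] = 24  (first piece 1, then r[5]=20)
r[7] = 28  (first piece 1, then r[6]=24)
r[8] = 32  (first piece 1, then r[7]=28)
r[9] = max(4+32, 36+0) = 36
r[10] = max(4+36, 36+4, 51+0) = 51
r[11] = max(4+51, 36+8, 51+4) = 55
One optimal cutting: 10 + 1 → $55.

55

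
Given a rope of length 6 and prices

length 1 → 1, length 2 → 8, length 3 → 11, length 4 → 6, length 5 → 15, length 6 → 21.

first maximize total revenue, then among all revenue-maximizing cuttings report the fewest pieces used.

3

Build r[k] bottom-up: r[k] = max over allowed piece i of (p[i] + r[k−i]).
r[1] = 1
r[2] = max(1+1, 8+0) = 8
r[3] = max(1+8, 8+1, 11+0) = 11
r[4] = max(1+11, 8+8, 11+1, 6+0) = 16
r[5] = max(1+16, 8+11, 11+8, 6+1, 15+0) = 19
r[6] = max(1+19, 8+16, 11+11, 6+8, 15+1, 21+0) = 24
Maximum revenue is 24.
Now minimize piece count subject to staying optimal: for each k, pieces[k] = 1 + min over i with p[i]+r[k−i]=r[k] of pieces[k−i].
pieces[3] = 1
pieces[4] = 2
pieces[5] = 2
pieces[6] = 3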